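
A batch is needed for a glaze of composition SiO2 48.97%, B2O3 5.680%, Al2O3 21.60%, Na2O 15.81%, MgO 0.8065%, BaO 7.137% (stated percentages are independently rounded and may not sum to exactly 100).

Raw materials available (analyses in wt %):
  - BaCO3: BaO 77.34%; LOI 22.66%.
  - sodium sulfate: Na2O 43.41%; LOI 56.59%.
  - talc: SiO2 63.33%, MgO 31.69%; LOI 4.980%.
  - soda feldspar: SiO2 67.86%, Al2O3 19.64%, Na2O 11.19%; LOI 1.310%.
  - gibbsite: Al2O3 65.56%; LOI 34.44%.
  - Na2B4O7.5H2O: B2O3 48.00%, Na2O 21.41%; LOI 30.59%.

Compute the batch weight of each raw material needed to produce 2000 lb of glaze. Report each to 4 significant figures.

Batch per 2000 lb glaze:
  BaCO3: 184.6 lb
  sodium sulfate: 251.9 lb
  talc: 50.90 lb
  soda feldspar: 1396 lb
  gibbsite: 240.8 lb
  Na2B4O7.5H2O: 236.7 lb
Total batch = 2361 lb; LOI loss = 360.5 lb; yield = 84.73%

The whole derivation keeps full float precision from start to finish; values along the way are displayed rounded to 4 significant digits; each reported figure takes a single rounding; derived quantities (six oxide percentages, totals, glass mass, yield, ignition loss) are carried in exact precision using the weight values on 2000 lb of glass, as set out in question or answer.
Per-oxide target masses for 2000 lb glaze:
  SiO2: 48.97% × 2000 = 979.4 lb
  B2O3: 5.680% × 2000 = 113.6 lb
  Al2O3: 21.60% × 2000 = 432.0 lb
  Na2O: 15.81% × 2000 = 316.2 lb
  MgO: 0.8065% × 2000 = 16.13 lb
  BaO: 7.137% × 2000 = 142.7 lb
Checking each oxide sum with the batch weights as given, at the basis given (delivered sums recover each target once rounding is allowed for):
  SiO2: 50.90·0.6333 + 1396·0.6786 = 979.6 lb (target 979.4 lb)
  B2O3: 236.7·0.4800 = 113.6 lb (target 113.6 lb)
  Al2O3: 1396·0.1964 + 240.8·0.6556 = 432.0 lb (target 432.0 lb)
  Na2O: 251.9·0.4341 + 1396·0.1119 + 236.7·0.2141 = 316.2 lb (target 316.2 lb)
  MgO: 50.90·0.3169 = 16.13 lb (target 16.13 lb)
  BaO: 184.6·0.7734 = 142.8 lb (target 142.7 lb)
The glass-mass cross-check: batch total minus LOI = 2000 lb (per-oxide target masses sum to 2000 lb; stated basis 2000 lb — deltas are rounding alone).
Batch total: Σ batch = 2361 lb; LOI removed, Σ of batch·LOI: 360.5 lb; yield = glass ÷ total batch = 84.73%.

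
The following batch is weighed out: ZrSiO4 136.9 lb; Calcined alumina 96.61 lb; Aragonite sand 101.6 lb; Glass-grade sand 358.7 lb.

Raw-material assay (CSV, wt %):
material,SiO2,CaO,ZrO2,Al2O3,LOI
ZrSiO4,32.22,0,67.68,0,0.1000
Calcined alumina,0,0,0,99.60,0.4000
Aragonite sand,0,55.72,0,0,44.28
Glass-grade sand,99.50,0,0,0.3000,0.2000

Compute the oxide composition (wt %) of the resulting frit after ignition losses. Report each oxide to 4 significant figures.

The intermediate values appear, rounded to 4 significant digits, within the worked lines; the working math runs at full float precision through the solve. Every reported result is rounded a single time — the derived quantities, including the yield, the four compositions, net glass mass, totals, LOI, are recomputed from the weighed amounts for 647.6 lb of glass in exact precision exactly as printed in question or answer.
Mass of each oxide from the mix:
  SiO2: 136.9·0.3222 + 358.7·0.9950 = 401.0 lb
  CaO: 101.6·0.5572 = 56.61 lb
  ZrO2: 136.9·0.6768 = 92.65 lb
  Al2O3: 96.61·0.9960 + 358.7·0.003000 = 97.30 lb
LOI: 136.9·0.001000 + 96.61·0.004000 + 101.6·0.4428 + 358.7·0.002000 = 46.23 lb
The glass mass, total less LOI, = 693.8 − 46.23 = 647.6 lb (matching Σ of the oxides)
percent by weight: oxide/glass ×100

Glass mass = 647.6 lb (batch 693.8 − LOI 46.23).
Composition: SiO2 61.93%, CaO 8.742%, ZrO2 14.31%, Al2O3 15.03%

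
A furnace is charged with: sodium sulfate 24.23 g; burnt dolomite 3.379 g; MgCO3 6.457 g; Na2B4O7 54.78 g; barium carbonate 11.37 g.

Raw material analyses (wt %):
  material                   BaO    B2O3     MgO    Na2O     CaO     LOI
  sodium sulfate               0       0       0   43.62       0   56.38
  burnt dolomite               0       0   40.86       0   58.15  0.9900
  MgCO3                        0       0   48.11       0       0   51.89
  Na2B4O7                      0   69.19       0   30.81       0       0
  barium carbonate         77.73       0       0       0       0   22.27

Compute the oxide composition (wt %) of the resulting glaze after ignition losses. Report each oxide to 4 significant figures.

Glass mass = 80.64 g (batch 100.2 − LOI 19.58).
Composition: BaO 10.96%, B2O3 47.00%, MgO 5.564%, Na2O 34.04%, CaO 2.437%

The whole derivation carries exact precision at each step; in-progress results are shown rounded to four significant figures. Every reported number carries a single rounding — derived quantities, including five oxide percentages, the totals, net glass mass, ignition loss, yield, are computed using the weight values on 80.64 g of glass in full precision, as they appear in the problem or answer text.
Oxide masses out of the charge:
  BaO: 11.37·0.7773 = 8.838 g
  B2O3: 54.78·0.6919 = 37.90 g
  MgO: 3.379·0.4086 + 6.457·0.4811 = 4.487 g
  Na2O: 24.23·0.4362 + 54.78·0.3081 = 27.45 g
  CaO: 3.379·0.5815 = 1.965 g
LOI: 24.23·0.5638 + 3.379·0.009900 + 6.457·0.5189 + 11.37·0.2227 = 19.58 g
The glass mass, total less LOI, = 100.2 − 19.58 = 80.64 g (= Σ oxide masses)
each oxide over glass, ×100, is wt %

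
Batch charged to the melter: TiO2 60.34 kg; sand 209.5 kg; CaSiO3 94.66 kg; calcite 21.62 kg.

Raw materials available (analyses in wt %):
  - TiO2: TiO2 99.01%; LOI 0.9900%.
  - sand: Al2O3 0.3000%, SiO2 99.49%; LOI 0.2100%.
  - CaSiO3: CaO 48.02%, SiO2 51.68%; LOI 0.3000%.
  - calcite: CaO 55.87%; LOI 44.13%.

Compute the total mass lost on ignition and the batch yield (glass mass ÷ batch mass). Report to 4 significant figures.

LOI loss = 10.86 kg; glass = 375.3 kg; yield = 97.19%

Every computation runs at full precision end to end — intermediates are printed (rounded to four significant figures) at each printed step. Each reported result is rounded just once; the derived quantities are recomputed in full float precision (the four compositions, LOI, totals, the yield, net glass mass) from the weighed amounts for 375.3 kg of glass exactly as printed in either problem or answer.
Ignition loss by material:
  TiO2: 60.34 × 0.009900 = 0.5974 kg
  sand: 209.5 × 0.002100 = 0.4399 kg
  CaSiO3: 94.66 × 0.003000 = 0.2840 kg
  calcite: 21.62 × 0.4413 = 9.541 kg
Total LOI = 10.86 kg
Glass = batch − LOI = 386.1 − 10.86 = 375.3 kg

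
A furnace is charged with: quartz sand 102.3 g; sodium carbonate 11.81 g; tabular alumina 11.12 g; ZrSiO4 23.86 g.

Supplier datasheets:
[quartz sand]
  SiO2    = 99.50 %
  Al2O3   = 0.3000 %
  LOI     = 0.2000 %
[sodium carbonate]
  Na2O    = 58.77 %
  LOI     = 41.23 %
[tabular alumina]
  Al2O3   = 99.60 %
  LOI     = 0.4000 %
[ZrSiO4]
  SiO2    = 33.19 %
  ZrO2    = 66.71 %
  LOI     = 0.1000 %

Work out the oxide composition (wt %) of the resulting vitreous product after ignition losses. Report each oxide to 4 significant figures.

The intermediate values appear, rounded to 4 significant digits, at each printed step — the whole derivation keeps full float precision in all steps. Each reported figure is rounded once only — all derived quantities (net glass mass, four oxide percentages, totals, yield, LOI) are computed from the weighed amounts on 143.9 g of glass in exact precision exactly as printed in the question or the answer.
Per-oxide mass from batch:
  SiO2: 102.3·0.9950 + 23.86·0.3319 = 109.7 g
  Na2O: 11.81·0.5877 = 6.941 g
  Al2O3: 102.3·0.003000 + 11.12·0.9960 = 11.38 g
  ZrO2: 23.86·0.6671 = 15.92 g
LOI: 102.3·0.002000 + 11.81·0.4123 + 11.12·0.004000 + 23.86·0.001000 = 5.142 g
batch − LOI leaves glass = 149.1 − 5.142 = 143.9 g (consistent with Σ oxide mass)
percent share: oxide ÷ glass, ×100

Glass mass = 143.9 g (batch 149.1 − LOI 5.142).
Composition: SiO2 76.21%, Na2O 4.822%, Al2O3 7.907%, ZrO2 11.06%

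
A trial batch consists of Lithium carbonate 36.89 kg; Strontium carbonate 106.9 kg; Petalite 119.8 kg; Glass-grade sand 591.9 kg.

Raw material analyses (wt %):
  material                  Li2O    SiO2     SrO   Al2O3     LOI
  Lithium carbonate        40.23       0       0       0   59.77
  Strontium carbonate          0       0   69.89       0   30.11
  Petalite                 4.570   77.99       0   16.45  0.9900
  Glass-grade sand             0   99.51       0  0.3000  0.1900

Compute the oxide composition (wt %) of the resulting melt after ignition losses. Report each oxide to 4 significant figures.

Working values are shown (rounded to four significant figures) when written out; the whole derivation holds full precision end to end — each reported result takes a single rounding — the derived quantities, which include totals, the four compositions, the yield, ignition loss, glass mass, are computed in exact precision, as written in either problem or answer, from the batch weights per 798.9 kg of glass.
What the batch supplies per oxide:
  Li2O: 36.89·0.4023 + 119.8·0.04570 = 20.32 kg
  SiO2: 119.8·0.7799 + 591.9·0.9951 = 682.4 kg
  SrO: 106.9·0.6989 = 74.71 kg
  Al2O3: 119.8·0.1645 + 591.9·0.003000 = 21.48 kg
LOI: 36.89·0.5977 + 106.9·0.3011 + 119.8·0.009900 + 591.9·0.001900 = 56.55 kg
Glass = total batch minus LOI = 855.5 − 56.55 = 798.9 kg (consistent with Σ oxide mass)
percent share: oxide ÷ glass, ×100

Glass mass = 798.9 kg (batch 855.5 − LOI 56.55).
Composition: Li2O 2.543%, SiO2 85.42%, SrO 9.351%, Al2O3 2.689%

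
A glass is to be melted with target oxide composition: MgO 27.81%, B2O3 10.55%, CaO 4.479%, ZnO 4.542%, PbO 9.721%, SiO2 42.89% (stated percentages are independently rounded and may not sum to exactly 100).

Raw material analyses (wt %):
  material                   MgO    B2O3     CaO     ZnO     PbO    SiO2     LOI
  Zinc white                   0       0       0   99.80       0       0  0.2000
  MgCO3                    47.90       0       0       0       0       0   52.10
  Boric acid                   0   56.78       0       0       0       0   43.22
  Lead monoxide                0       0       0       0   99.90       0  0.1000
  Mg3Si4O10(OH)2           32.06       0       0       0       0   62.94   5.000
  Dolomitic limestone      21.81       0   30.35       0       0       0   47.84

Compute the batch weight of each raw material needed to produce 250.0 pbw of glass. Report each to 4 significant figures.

Each numeric step maintains full precision throughout. Mid-chain values are printed rounded to 4 significant figures as written. A single rounding finalizes each reported figure. The derived quantities are computed starting from the weights at 250.0 pbw of glass in exact precision (the six compositions, the totals, the yield, net glass mass, LOI) as they appear in the problem or answer text.
Target masses of each oxide per 250.0 pbw glass:
  MgO: 27.81% × 250.0 = 69.53 pbw
  B2O3: 10.55% × 250.0 = 26.38 pbw
  CaO: 4.479% × 250.0 = 11.20 pbw
  ZnO: 4.542% × 250.0 = 11.36 pbw
  PbO: 9.721% × 250.0 = 24.30 pbw
  SiO2: 42.89% × 250.0 = 107.2 pbw
Verifying the oxide balance using the reported weights, under the basis named above (sum by sum, the targets are met up to rounding of the answer):
  MgO: 14.32·0.4790 + 170.4·0.3206 + 36.89·0.2181 = 69.54 pbw (target 69.53 pbw)
  B2O3: 46.45·0.5678 = 26.37 pbw (target 26.38 pbw)
  CaO: 36.89·0.3035 = 11.20 pbw (target 11.20 pbw)
  ZnO: 11.38·0.9980 = 11.36 pbw (target 11.36 pbw)
  PbO: 24.33·0.9990 = 24.31 pbw (target 24.30 pbw)
  SiO2: 170.4·0.6294 = 107.2 pbw (target 107.2 pbw)
Glass-mass closure: total charge less LOI = 250.0 pbw (oxide target masses add up to 250.0 pbw; the stated basis being 250.0 pbw — gaps are rounding artifacts).
Batch total: Σ batch = 303.8 pbw; LOI removed, Σ of batch·LOI: 53.75 pbw; the yield ratio, glass ÷ batch: 82.31%.

Batch per 250.0 pbw glass:
  Zinc white: 11.38 pbw
  MgCO3: 14.32 pbw
  Boric acid: 46.45 pbw
  Lead monoxide: 24.33 pbw
  Mg3Si4O10(OH)2: 170.4 pbw
  Dolomitic limestone: 36.89 pbw
Total batch = 303.8 pbw; LOI loss = 53.75 pbw; yield = 82.31%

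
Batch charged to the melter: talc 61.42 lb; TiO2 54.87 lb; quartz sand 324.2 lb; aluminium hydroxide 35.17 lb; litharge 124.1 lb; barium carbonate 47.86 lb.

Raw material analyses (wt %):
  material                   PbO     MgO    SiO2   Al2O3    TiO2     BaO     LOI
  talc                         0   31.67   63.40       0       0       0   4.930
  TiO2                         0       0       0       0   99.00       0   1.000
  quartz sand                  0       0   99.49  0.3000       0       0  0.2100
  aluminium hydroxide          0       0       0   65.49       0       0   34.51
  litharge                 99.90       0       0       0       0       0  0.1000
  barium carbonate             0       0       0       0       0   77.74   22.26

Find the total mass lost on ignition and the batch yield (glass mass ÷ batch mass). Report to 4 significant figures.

Full precision is carried at every stage; rounding to 4 significant digits governs every working value as printed. Each reported number sees exactly one rounding — all derived quantities, which include totals, the six compositions, net glass mass, the yield, LOI, are carried in full precision, precisely as stated by the problem or answer text, using the weight values for 620.4 lb of glass.
Loss on ignition, line by line:
  talc: 61.42 × 0.04930 = 3.028 lb
  TiO2: 54.87 × 0.01000 = 0.5487 lb
  quartz sand: 324.2 × 0.002100 = 0.6808 lb
  aluminium hydroxide: 35.17 × 0.3451 = 12.14 lb
  litharge: 124.1 × 0.001000 = 0.1241 lb
  barium carbonate: 47.86 × 0.2226 = 10.65 lb
Total LOI = 27.17 lb
Glass = batch − LOI = 647.6 − 27.17 = 620.4 lb

LOI loss = 27.17 lb; glass = 620.4 lb; yield = 95.80%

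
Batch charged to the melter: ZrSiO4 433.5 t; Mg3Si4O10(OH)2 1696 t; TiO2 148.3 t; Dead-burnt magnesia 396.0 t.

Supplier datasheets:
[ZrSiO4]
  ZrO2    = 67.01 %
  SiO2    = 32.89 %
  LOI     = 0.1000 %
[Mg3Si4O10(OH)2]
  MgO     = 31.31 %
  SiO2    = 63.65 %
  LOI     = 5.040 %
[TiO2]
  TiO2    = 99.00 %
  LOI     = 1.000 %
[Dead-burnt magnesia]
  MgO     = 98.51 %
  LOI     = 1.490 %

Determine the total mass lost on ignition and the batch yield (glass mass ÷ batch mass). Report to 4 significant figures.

The working math maintains full float precision end to end; intermediates are printed rounded off to 4 significant digits in the printout. Exactly one rounding lands on every reported result — all derived quantities (four oxide percentages, LOI, totals, net glass mass, yield) are computed starting from the weights per 2581 t of glass in exact precision exactly as printed in question or answer.
Ignition loss by material:
  ZrSiO4: 433.5 × 0.001000 = 0.4335 t
  Mg3Si4O10(OH)2: 1696 × 0.05040 = 85.48 t
  TiO2: 148.3 × 0.01000 = 1.483 t
  Dead-burnt magnesia: 396.0 × 0.01490 = 5.900 t
Total LOI = 93.30 t
Glass = batch − LOI = 2674 − 93.30 = 2581 t

LOI loss = 93.30 t; glass = 2581 t; yield = 96.51%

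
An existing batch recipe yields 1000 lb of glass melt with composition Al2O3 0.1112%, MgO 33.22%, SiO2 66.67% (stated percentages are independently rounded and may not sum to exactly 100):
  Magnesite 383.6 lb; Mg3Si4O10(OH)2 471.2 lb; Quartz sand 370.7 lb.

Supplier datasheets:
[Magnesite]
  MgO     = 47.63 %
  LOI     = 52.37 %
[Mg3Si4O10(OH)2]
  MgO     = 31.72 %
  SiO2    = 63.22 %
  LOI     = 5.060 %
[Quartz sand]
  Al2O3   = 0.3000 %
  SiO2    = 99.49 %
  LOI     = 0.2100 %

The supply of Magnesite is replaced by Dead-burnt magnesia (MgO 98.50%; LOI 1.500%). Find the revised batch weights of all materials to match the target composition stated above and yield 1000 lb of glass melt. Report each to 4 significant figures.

Rounding to four significant figures extends to each mid-chain value as shown — each numeric step maintains full precision from first step to last — a single rounding completes every reported number. All derived quantities (LOI, yield, totals, the three compositions, net glass mass) are computed in exact precision from the weighed amounts at 1000 lb of glass, as written in problem or answer.
Target masses of each oxide per 1000 lb glass melt:
  Al2O3: 0.1112% × 1000 = 1.112 lb
  MgO: 33.22% × 1000 = 332.2 lb
  SiO2: 66.67% × 1000 = 666.7 lb
Oxide-by-oxide audit working from each reported weight, versus the basis set out (oxide sums agree with the targets within answer rounding):
  Al2O3: 370.7·0.003000 = 1.112 lb (target 1.112 lb)
  MgO: 185.5·0.9850 + 471.2·0.3172 = 332.2 lb (target 332.2 lb)
  SiO2: 471.2·0.6322 + 370.7·0.9949 = 666.7 lb (target 666.7 lb)
Glass-mass sanity pass: whole batch net of LOI = 1000 lb (per-oxide target masses sum to 1000 lb; against the stated basis, 1000 lb — gaps are rounding artifacts).
Total batch = Σ batch = 1027 lb; LOI removed, Σ of batch·LOI: 27.40 lb; as yield: glass ÷ batch → 97.33%.

Revised batch per 1000 lb glass melt:
  Dead-burnt magnesia: 185.5 lb
  Mg3Si4O10(OH)2: 471.2 lb
  Quartz sand: 370.7 lb
Total batch = 1027 lb; LOI loss = 27.40 lb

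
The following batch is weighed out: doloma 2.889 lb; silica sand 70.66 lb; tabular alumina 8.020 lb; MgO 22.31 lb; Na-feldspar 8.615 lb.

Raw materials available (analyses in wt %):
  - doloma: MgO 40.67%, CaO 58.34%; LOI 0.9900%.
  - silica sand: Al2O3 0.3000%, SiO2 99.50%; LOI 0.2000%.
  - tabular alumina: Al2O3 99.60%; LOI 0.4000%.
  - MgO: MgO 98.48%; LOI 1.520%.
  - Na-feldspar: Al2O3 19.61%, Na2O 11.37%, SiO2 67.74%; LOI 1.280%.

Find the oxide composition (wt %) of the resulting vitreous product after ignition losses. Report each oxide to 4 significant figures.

Glass mass = 111.8 lb (batch 112.5 − LOI 0.6514).
Composition: MgO 20.70%, Al2O3 8.842%, Na2O 0.8758%, CaO 1.507%, SiO2 68.08%

All arithmetic carries exact precision at every stage. Values along the way are shown, with 4-significant-digit rounding, alongside each step — every reported result receives exactly one rounding — derived quantities (yield, the totals, five oxide percentages, LOI, net glass mass) are carried in full precision from the batch weights for 111.8 lb of glass, exactly as printed in the problem or the answer.
What the batch supplies per oxide:
  MgO: 2.889·0.4067 + 22.31·0.9848 = 23.15 lb
  Al2O3: 70.66·0.003000 + 8.020·0.9960 + 8.615·0.1961 = 9.889 lb
  Na2O: 8.615·0.1137 = 0.9795 lb
  CaO: 2.889·0.5834 = 1.685 lb
  SiO2: 70.66·0.9950 + 8.615·0.6774 = 76.14 lb
LOI: 2.889·0.009900 + 70.66·0.002000 + 8.020·0.004000 + 22.31·0.01520 + 8.615·0.01280 = 0.6514 lb
The glass mass, total less LOI, = 112.5 − 0.6514 = 111.8 lb (the oxide masses sum to this)
percent share: oxide ÷ glass, ×100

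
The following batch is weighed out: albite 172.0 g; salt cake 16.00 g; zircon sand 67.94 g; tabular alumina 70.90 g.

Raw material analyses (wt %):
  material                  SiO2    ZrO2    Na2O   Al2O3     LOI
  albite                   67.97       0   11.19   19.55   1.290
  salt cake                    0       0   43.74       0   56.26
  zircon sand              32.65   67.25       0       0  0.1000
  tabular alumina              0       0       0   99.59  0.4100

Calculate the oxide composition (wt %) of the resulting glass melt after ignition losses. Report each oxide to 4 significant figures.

Every computation runs at full precision in all steps — the intermediate values are printed (rounded to 4 significant digits) in the printout — a single rounding produces each reported result. Derived quantities (the totals, the four compositions, LOI, glass mass, the yield) are rebuilt at exact precision from the batch weights per 315.3 g of glass as quoted within the problem or answer text.
What the batch supplies per oxide:
  SiO2: 172.0·0.6797 + 67.94·0.3265 = 139.1 g
  ZrO2: 67.94·0.6725 = 45.69 g
  Na2O: 172.0·0.1119 + 16.00·0.4374 = 26.25 g
  Al2O3: 172.0·0.1955 + 70.90·0.9959 = 104.2 g
LOI: 172.0·0.01290 + 16.00·0.5626 + 67.94·0.001000 + 70.90·0.004100 = 11.58 g
Resulting glass, batch − LOI: 326.8 − 11.58 = 315.3 g (= the summed oxide contributions)
each oxide over glass, ×100, is wt %

Glass mass = 315.3 g (batch 326.8 − LOI 11.58).
Composition: SiO2 44.12%, ZrO2 14.49%, Na2O 8.325%, Al2O3 33.06%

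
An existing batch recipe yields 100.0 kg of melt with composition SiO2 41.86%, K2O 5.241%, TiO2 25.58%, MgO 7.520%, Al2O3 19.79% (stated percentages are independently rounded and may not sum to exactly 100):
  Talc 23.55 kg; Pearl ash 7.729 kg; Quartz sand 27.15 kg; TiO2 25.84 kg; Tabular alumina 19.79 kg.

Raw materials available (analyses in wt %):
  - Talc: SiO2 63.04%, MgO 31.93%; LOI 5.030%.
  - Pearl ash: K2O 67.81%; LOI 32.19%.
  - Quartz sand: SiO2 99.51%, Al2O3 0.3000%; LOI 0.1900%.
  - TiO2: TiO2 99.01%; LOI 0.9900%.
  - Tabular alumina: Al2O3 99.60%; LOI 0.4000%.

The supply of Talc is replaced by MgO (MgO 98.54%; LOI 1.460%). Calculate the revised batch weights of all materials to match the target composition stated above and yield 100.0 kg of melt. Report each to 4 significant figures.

All internal work carries full float precision through every step — intermediates appear (rounded to four significant digits) in the printout; exactly one rounding lands on each reported value — all derived quantities (ignition loss, the totals, the five compositions, the yield, net glass mass) are rebuilt using the weight values at 100.0 kg of glass in exact precision, as given in question or answer.
Target masses of each oxide per 100.0 kg melt:
  SiO2: 41.86% × 100.0 = 41.86 kg
  K2O: 5.241% × 100.0 = 5.241 kg
  TiO2: 25.58% × 100.0 = 25.58 kg
  MgO: 7.520% × 100.0 = 7.520 kg
  Al2O3: 19.79% × 100.0 = 19.79 kg
A balance pass over the oxides, given the weights on record, at the basis given (oxide sums agree with the targets exact up to rounding of places):
  SiO2: 42.07·0.9951 = 41.86 kg (target 41.86 kg)
  K2O: 7.729·0.6781 = 5.241 kg (target 5.241 kg)
  TiO2: 25.84·0.9901 = 25.58 kg (target 25.58 kg)
  MgO: 7.631·0.9854 = 7.520 kg (target 7.520 kg)
  Al2O3: 42.07·0.003000 + 19.74·0.9960 = 19.79 kg (target 19.79 kg)
Consistency of the glass mass: total batch − LOI = 100.0 kg (oxide target masses add up to 99.99 kg; against the stated basis, 100.0 kg — rounding explains the deltas).
Whole-batch sum: Σ batch = 103.0 kg; LOI loss = Σ batch·LOI = 3.014 kg; yield: glass divided by total = 97.07%.

Revised batch per 100.0 kg melt:
  MgO: 7.631 kg
  Pearl ash: 7.729 kg
  Quartz sand: 42.07 kg
  TiO2: 25.84 kg
  Tabular alumina: 19.74 kg
Total batch = 103.0 kg; LOI loss = 3.014 kg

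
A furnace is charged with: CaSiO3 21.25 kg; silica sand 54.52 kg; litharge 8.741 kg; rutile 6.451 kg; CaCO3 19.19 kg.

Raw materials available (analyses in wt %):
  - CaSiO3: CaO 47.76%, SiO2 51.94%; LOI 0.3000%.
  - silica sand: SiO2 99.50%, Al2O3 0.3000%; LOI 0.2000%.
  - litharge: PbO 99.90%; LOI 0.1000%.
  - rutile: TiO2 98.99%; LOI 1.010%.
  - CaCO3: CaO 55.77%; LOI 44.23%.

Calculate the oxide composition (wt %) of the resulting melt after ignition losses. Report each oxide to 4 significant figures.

Glass mass = 101.4 kg (batch 110.2 − LOI 8.734).
Composition: CaO 20.56%, SiO2 64.37%, PbO 8.610%, Al2O3 0.1613%, TiO2 6.297%

Each numeric step keeps full float precision through every step. Mid-chain values are printed with 4-significant-figure rounding across the worked steps; every reported number takes exactly one rounding; the derived quantities, which include totals, LOI, five oxide percentages, yield, glass mass, are carried in full precision, exactly as printed in question or answer, using the weight values on 101.4 kg of glass.
Mass of each oxide from the mix:
  CaO: 21.25·0.4776 + 19.19·0.5577 = 20.85 kg
  SiO2: 21.25·0.5194 + 54.52·0.9950 = 65.28 kg
  PbO: 8.741·0.9990 = 8.732 kg
  Al2O3: 54.52·0.003000 = 0.1636 kg
  TiO2: 6.451·0.9899 = 6.386 kg
LOI: 21.25·0.003000 + 54.52·0.002000 + 8.741·0.001000 + 6.451·0.01010 + 19.19·0.4423 = 8.734 kg
batch − LOI leaves glass = 110.2 − 8.734 = 101.4 kg (consistent with Σ oxide mass)
percent by weight: oxide/glass ×100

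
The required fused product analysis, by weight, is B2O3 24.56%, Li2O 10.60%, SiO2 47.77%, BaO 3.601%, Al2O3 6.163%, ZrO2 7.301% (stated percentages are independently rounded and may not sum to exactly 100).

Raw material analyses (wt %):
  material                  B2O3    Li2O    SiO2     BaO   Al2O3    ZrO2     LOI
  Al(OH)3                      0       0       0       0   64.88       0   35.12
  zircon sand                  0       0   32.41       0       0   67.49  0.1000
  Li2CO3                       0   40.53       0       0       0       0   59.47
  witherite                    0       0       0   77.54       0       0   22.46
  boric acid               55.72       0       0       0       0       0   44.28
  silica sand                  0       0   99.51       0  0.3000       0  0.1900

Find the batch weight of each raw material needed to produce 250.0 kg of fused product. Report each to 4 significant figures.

Values along the way are displayed (rounded to four significant figures) in the printout — the working math keeps full float precision from start to finish. Each reported result is rounded exactly once. All derived quantities, which include net glass mass, yield, ignition loss, the totals, the six compositions, are computed in full float precision, as set out in the question or the answer, from the weighed amounts on 250.0 kg of glass.
The oxide mass targets at 250.0 kg fused product:
  B2O3: 24.56% × 250.0 = 61.40 kg
  Li2O: 10.60% × 250.0 = 26.50 kg
  SiO2: 47.77% × 250.0 = 119.4 kg
  BaO: 3.601% × 250.0 = 9.002 kg
  Al2O3: 6.163% × 250.0 = 15.41 kg
  ZrO2: 7.301% × 250.0 = 18.25 kg
Checking each oxide sum using the reported weights, on the stated basis (sums match the target masses modulo rounding of the values):
  B2O3: 110.2·0.5572 = 61.40 kg (target 61.40 kg)
  Li2O: 65.38·0.4053 = 26.50 kg (target 26.50 kg)
  SiO2: 27.04·0.3241 + 111.2·0.9951 = 119.4 kg (target 119.4 kg)
  BaO: 11.61·0.7754 = 9.002 kg (target 9.002 kg)
  Al2O3: 23.23·0.6488 + 111.2·0.003000 = 15.41 kg (target 15.41 kg)
  ZrO2: 27.04·0.6749 = 18.25 kg (target 18.25 kg)
Glass-mass closure: net batch after ignition = 250.0 kg (per-oxide target masses sum to 250.0 kg; the stated basis being 250.0 kg — a pure rounding effect).
Batch grand total — Σ batch = 348.7 kg; Σ batch·LOI gives LOI loss = 98.68 kg; yield = glass ÷ total batch = 71.70%.

Batch per 250.0 kg fused product:
  Al(OH)3: 23.23 kg
  zircon sand: 27.04 kg
  Li2CO3: 65.38 kg
  witherite: 11.61 kg
  boric acid: 110.2 kg
  silica sand: 111.2 kg
Total batch = 348.7 kg; LOI loss = 98.68 kg; yield = 71.70%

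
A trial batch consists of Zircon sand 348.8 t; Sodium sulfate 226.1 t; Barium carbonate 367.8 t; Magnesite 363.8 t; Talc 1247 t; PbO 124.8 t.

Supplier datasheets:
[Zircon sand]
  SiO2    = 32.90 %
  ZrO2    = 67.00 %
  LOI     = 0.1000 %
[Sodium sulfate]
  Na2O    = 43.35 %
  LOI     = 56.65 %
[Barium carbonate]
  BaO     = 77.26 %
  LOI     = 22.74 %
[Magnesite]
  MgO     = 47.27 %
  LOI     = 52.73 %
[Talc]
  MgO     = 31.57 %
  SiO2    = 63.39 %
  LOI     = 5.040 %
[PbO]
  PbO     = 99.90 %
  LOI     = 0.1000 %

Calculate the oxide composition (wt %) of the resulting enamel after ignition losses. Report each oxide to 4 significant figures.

Glass mass = 2211 t (batch 2678 − LOI 466.9).
Composition: MgO 25.58%, PbO 5.638%, SiO2 40.93%, Na2O 4.432%, ZrO2 10.57%, BaO 12.85%

All internal work runs at exact precision throughout. Intermediates are printed rounded to 4 significant digits; a single rounding finalizes each reported number — the derived quantities (totals, yield, glass mass, LOI, the six compositions) are recomputed using the weight values on 2211 t of glass at full float precision, as they appear in question or answer.
Per-oxide mass from batch:
  MgO: 363.8·0.4727 + 1247·0.3157 = 565.6 t
  PbO: 124.8·0.9990 = 124.7 t
  SiO2: 348.8·0.3290 + 1247·0.6339 = 905.2 t
  Na2O: 226.1·0.4335 = 98.01 t
  ZrO2: 348.8·0.6700 = 233.7 t
  BaO: 367.8·0.7726 = 284.2 t
LOI: 348.8·0.001000 + 226.1·0.5665 + 367.8·0.2274 + 363.8·0.5273 + 1247·0.05040 + 124.8·0.001000 = 466.9 t
Net of LOI, the glass mass = 2678 − 466.9 = 2211 t (= the summed oxide contributions)
wt % = oxide mass / glass mass × 100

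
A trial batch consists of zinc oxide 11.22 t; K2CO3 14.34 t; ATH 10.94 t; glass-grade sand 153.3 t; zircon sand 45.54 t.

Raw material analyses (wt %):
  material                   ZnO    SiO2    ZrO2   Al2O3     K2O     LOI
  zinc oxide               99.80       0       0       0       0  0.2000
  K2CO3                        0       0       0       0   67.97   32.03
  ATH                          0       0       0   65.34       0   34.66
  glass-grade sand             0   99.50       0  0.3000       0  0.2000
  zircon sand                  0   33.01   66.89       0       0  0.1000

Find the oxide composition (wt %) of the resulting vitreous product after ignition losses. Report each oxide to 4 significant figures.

All arithmetic maintains exact precision at each step — mid-chain values appear (rounded to four significant figures) as written. Every reported figure sees exactly one rounding; derived quantities are re-derived at exact precision (the yield, totals, five oxide percentages, glass mass, LOI) starting from the weights for 226.6 t of glass as given in the question or the answer.
Delivered oxide masses:
  ZnO: 11.22·0.9980 = 11.20 t
  SiO2: 153.3·0.9950 + 45.54·0.3301 = 167.6 t
  ZrO2: 45.54·0.6689 = 30.46 t
  Al2O3: 10.94·0.6534 + 153.3·0.003000 = 7.608 t
  K2O: 14.34·0.6797 = 9.747 t
LOI: 11.22·0.002000 + 14.34·0.3203 + 10.94·0.3466 + 153.3·0.002000 + 45.54·0.001000 = 8.759 t
Glass = total batch minus LOI = 235.3 − 8.759 = 226.6 t (matching Σ of the oxides)
wt % = oxide mass / glass mass × 100

Glass mass = 226.6 t (batch 235.3 − LOI 8.759).
Composition: ZnO 4.942%, SiO2 73.95%, ZrO2 13.44%, Al2O3 3.358%, K2O 4.302%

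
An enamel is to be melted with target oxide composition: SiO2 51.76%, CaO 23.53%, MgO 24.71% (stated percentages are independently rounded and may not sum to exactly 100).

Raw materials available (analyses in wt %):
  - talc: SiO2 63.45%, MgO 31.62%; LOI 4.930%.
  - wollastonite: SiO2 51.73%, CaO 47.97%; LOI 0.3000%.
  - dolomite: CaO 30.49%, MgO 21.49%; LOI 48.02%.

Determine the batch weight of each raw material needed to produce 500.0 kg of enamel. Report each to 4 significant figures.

In-progress results are printed, rounded to four significant digits, when written out; the working math keeps full float precision in every operation — each reported value carries a single rounding; derived quantities are recomputed from the batch weights per 500.0 kg of glass in full precision (yield, three oxide percentages, glass mass, LOI, the totals), as written in the problem or the answer.
Per-oxide target masses for 500.0 kg enamel:
  SiO2: 51.76% × 500.0 = 258.8 kg
  CaO: 23.53% × 500.0 = 117.6 kg
  MgO: 24.71% × 500.0 = 123.6 kg
Balance tally, oxide-wise, working from each reported weight, under the basis named above (summed amounts equal target values given rounding of the digits):
  SiO2: 287.0·0.6345 + 148.3·0.5173 = 258.8 kg (target 258.8 kg)
  CaO: 148.3·0.4797 + 152.6·0.3049 = 117.7 kg (target 117.6 kg)
  MgO: 287.0·0.3162 + 152.6·0.2149 = 123.5 kg (target 123.6 kg)
Consistency of the glass mass: total batch − LOI = 500.0 kg (targets for the oxides total 500.0 kg; against the stated basis, 500.0 kg — a pure rounding effect).
Adding the batch up: Σ batch = 587.9 kg; LOI loss = Σ batch·LOI = 87.87 kg; yield: glass divided by total = 85.05%.

Batch per 500.0 kg enamel:
  talc: 287.0 kg
  wollastonite: 148.3 kg
  dolomite: 152.6 kg
Total batch = 587.9 kg; LOI loss = 87.87 kg; yield = 85.05%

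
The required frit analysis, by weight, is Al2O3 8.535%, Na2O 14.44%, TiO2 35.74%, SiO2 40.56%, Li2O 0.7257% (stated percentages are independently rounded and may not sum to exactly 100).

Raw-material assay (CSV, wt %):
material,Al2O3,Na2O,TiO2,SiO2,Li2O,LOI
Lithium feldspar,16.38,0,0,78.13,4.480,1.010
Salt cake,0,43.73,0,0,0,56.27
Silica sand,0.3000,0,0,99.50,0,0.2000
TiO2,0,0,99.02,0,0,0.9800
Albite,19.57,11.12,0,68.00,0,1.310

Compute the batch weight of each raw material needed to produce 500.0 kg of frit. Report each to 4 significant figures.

All arithmetic carries exact precision through the solve. Intermediates appear rounded to 4 significant digits alongside each step — each reported value is rounded just once; all derived quantities are carried using the weight values at 500.0 kg of glass at exact precision (the totals, the yield, LOI, the five compositions, glass mass) precisely as stated by the problem or the answer.
Oxide-by-oxide targets in 500.0 kg frit:
  Al2O3: 8.535% × 500.0 = 42.68 kg
  Na2O: 14.44% × 500.0 = 72.20 kg
  TiO2: 35.74% × 500.0 = 178.7 kg
  SiO2: 40.56% × 500.0 = 202.8 kg
  Li2O: 0.7257% × 500.0 = 3.629 kg
Mass-balance tally per oxide working from each reported weight, at the basis given (target by target, the sums agree modulo rounding of the values):
  Al2O3: 80.99·0.1638 + 37.92·0.003000 + 149.7·0.1957 = 42.68 kg (target 42.68 kg)
  Na2O: 127.0·0.4373 + 149.7·0.1112 = 72.18 kg (target 72.20 kg)
  TiO2: 180.5·0.9902 = 178.7 kg (target 178.7 kg)
  SiO2: 80.99·0.7813 + 37.92·0.9950 + 149.7·0.6800 = 202.8 kg (target 202.8 kg)
  Li2O: 80.99·0.04480 = 3.628 kg (target 3.629 kg)
Auditing the glass mass value: total charge less LOI = 500.0 kg (per-oxide target masses sum to 500.0 kg; with the basis standing at 500.0 kg — differing by rounding only).
Batch grand total — Σ batch = 576.1 kg; the LOI term Σ batch·LOI equals 76.09 kg; the yield ratio, glass ÷ batch: 86.79%.

Batch per 500.0 kg frit:
  Lithium feldspar: 80.99 kg
  Salt cake: 127.0 kg
  Silica sand: 37.92 kg
  TiO2: 180.5 kg
  Albite: 149.7 kg
Total batch = 576.1 kg; LOI loss = 76.09 kg; yield = 86.79%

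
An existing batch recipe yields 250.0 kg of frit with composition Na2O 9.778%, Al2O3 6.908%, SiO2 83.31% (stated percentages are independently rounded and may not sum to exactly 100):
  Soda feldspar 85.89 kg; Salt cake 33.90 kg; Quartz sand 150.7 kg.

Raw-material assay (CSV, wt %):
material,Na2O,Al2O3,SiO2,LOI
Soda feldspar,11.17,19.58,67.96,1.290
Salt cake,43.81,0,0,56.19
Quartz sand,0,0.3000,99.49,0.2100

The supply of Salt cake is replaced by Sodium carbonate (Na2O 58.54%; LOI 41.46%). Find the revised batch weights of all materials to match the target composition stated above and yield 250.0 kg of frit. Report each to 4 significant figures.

Revised batch per 250.0 kg frit:
  Soda feldspar: 85.89 kg
  Sodium carbonate: 25.37 kg
  Quartz sand: 150.7 kg
Total batch = 262.0 kg; LOI loss = 11.94 kg

Mid-chain values are shown rounded to four significant digits between the steps — all internal work maintains full precision through every step; every reported value includes exactly one rounding — the derived quantities are rebuilt using the weight values for 250.0 kg of glass at exact precision (totals, LOI, glass mass, the yield, the three compositions), as quoted within the question or the answer.
Per-oxide target masses for 250.0 kg frit:
  Na2O: 9.778% × 250.0 = 24.44 kg
  Al2O3: 6.908% × 250.0 = 17.27 kg
  SiO2: 83.31% × 250.0 = 208.3 kg
Mass-balance tally per oxide with the batch weights as given, per the basis as stated (summed amounts equal target values up to rounding of the answer):
  Na2O: 85.89·0.1117 + 25.37·0.5854 = 24.45 kg (target 24.44 kg)
  Al2O3: 85.89·0.1958 + 150.7·0.003000 = 17.27 kg (target 17.27 kg)
  SiO2: 85.89·0.6796 + 150.7·0.9949 = 208.3 kg (target 208.3 kg)
Glass-mass sanity pass: the batch minus its LOI: 250.0 kg (targets for the oxides total 250.0 kg; the stated basis being 250.0 kg — gaps are rounding artifacts).
Batch grand total — Σ batch = 262.0 kg; LOI loss = Σ batch·LOI = 11.94 kg; yield, glass over the total, = 95.44%.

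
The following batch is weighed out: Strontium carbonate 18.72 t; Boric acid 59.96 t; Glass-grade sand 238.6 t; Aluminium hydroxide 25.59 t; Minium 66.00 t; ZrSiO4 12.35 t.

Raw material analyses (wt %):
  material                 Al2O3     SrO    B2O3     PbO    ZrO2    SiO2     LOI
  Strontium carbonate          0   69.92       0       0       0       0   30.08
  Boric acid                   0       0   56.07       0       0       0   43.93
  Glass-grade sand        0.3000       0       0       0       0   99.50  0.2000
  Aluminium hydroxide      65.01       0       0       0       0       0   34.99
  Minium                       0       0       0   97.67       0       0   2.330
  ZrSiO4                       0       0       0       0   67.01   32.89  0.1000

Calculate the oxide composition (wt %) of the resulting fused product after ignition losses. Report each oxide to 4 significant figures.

Glass mass = 378.3 t (batch 421.2 − LOI 42.95).
Composition: Al2O3 4.587%, SrO 3.460%, B2O3 8.888%, PbO 17.04%, ZrO2 2.188%, SiO2 63.84%

Working values are printed rounded to 4 significant figures at each printed step — the whole derivation holds full precision in all steps. Each reported figure includes exactly one rounding; the derived quantities (the totals, ignition loss, net glass mass, yield, the six compositions) are rebuilt at full precision using the weight values on 378.3 t of glass exactly as printed in question or answer.
Oxide masses out of the charge:
  Al2O3: 238.6·0.003000 + 25.59·0.6501 = 17.35 t
  SrO: 18.72·0.6992 = 13.09 t
  B2O3: 59.96·0.5607 = 33.62 t
  PbO: 66.00·0.9767 = 64.46 t
  ZrO2: 12.35·0.6701 = 8.276 t
  SiO2: 238.6·0.9950 + 12.35·0.3289 = 241.5 t
LOI: 18.72·0.3008 + 59.96·0.4393 + 238.6·0.002000 + 25.59·0.3499 + 66.00·0.02330 + 12.35·0.001000 = 42.95 t
Glass mass = batch − LOI = 421.2 − 42.95 = 378.3 t (matching Σ of the oxides)
oxide / glass × 100 gives the wt %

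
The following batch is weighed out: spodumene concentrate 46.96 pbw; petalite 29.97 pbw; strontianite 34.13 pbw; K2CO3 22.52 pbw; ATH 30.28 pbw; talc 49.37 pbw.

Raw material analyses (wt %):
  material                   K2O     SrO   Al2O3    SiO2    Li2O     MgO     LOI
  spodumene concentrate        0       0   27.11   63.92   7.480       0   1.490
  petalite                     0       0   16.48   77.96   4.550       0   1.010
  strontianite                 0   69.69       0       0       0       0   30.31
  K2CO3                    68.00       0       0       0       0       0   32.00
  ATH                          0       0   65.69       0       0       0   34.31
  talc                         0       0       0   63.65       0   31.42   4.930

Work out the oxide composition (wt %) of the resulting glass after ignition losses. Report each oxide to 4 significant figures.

Glass mass = 181.9 pbw (batch 213.2 − LOI 31.38).
Composition: K2O 8.421%, SrO 13.08%, Al2O3 20.65%, SiO2 46.63%, Li2O 2.681%, MgO 8.530%

Intermediates are rounded to 4 significant figures wherever printed; the whole derivation keeps exact precision all the way through; each reported result receives exactly one rounding — derived quantities are computed at full precision (the yield, totals, the six compositions, net glass mass, ignition loss) from the weighed amounts at 181.9 pbw of glass precisely as stated by the problem or the answer.
Delivered oxide masses:
  K2O: 22.52·0.6800 = 15.31 pbw
  SrO: 34.13·0.6969 = 23.79 pbw
  Al2O3: 46.96·0.2711 + 29.97·0.1648 + 30.28·0.6569 = 37.56 pbw
  SiO2: 46.96·0.6392 + 29.97·0.7796 + 49.37·0.6365 = 84.81 pbw
  Li2O: 46.96·0.07480 + 29.97·0.04550 = 4.876 pbw
  MgO: 49.37·0.3142 = 15.51 pbw
LOI: 46.96·0.01490 + 29.97·0.01010 + 34.13·0.3031 + 22.52·0.3200 + 30.28·0.3431 + 49.37·0.04930 = 31.38 pbw
The glass mass, total less LOI, = 213.2 − 31.38 = 181.9 pbw (= the summed oxide contributions)
each wt % is 100 × oxide ÷ glass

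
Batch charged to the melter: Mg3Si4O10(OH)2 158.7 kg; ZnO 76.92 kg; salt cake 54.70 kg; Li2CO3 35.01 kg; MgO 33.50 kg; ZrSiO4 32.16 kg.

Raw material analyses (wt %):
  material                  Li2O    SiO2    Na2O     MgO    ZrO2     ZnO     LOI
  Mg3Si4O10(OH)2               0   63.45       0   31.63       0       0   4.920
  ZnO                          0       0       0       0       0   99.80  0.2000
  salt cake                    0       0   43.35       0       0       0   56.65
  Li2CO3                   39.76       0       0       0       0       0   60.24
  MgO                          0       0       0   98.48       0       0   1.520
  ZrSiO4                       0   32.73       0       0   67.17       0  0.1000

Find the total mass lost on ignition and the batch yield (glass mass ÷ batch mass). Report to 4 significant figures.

Working values appear rounded to four significant digits in the printout. Each numeric step holds full precision all the way through; exactly one rounding goes into every reported number. The derived quantities are computed in full float precision (yield, net glass mass, the six compositions, LOI, the totals) using the weight values per 330.4 kg of glass exactly as shown in either problem or answer.
Material-by-material LOI:
  Mg3Si4O10(OH)2: 158.7 × 0.04920 = 7.808 kg
  ZnO: 76.92 × 0.002000 = 0.1538 kg
  salt cake: 54.70 × 0.5665 = 30.99 kg
  Li2CO3: 35.01 × 0.6024 = 21.09 kg
  MgO: 33.50 × 0.01520 = 0.5092 kg
  ZrSiO4: 32.16 × 0.001000 = 0.03216 kg
Total LOI = 60.58 kg
Glass = batch − LOI = 391.0 − 60.58 = 330.4 kg

LOI loss = 60.58 kg; glass = 330.4 kg; yield = 84.51%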